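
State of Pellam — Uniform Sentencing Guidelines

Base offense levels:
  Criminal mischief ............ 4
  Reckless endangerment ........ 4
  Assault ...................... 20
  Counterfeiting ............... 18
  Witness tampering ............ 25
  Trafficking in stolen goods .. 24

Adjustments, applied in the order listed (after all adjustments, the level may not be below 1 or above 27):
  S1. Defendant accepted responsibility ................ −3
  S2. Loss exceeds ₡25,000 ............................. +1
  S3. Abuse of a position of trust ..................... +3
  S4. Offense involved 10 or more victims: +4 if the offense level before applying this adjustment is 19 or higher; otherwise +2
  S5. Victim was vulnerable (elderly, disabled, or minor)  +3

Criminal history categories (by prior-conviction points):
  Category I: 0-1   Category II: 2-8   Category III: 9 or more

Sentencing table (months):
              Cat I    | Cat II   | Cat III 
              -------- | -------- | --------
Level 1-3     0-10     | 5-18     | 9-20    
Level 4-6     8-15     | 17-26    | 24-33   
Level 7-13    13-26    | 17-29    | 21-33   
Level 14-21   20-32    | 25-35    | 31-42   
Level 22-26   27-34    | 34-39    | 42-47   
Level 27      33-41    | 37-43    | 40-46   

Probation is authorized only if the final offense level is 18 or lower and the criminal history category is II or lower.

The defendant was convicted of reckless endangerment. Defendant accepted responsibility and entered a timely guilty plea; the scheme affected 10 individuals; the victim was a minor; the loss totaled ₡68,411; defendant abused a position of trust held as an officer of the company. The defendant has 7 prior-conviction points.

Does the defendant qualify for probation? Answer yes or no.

Yes

Base offense level for reckless endangerment: 4.
S1 applies: 4 − 3 = 1.
S2 applies: 1 + 1 = 2.
S3 applies: 2 + 3 = 5.
S4 applies (level before this adjustment is 5 < 19, so +2): 5 + 2 = 7.
S5 applies: 7 + 3 = 10.
Final offense level: 10.
Criminal history: 7 prior points → Category II (2-8).
Level 10 falls in the 7-13 band.
Grid: Level 7-13 × Category II = 17-29 months.
Probation check: level 10 ≤ 18 and category II ≤ II → eligible.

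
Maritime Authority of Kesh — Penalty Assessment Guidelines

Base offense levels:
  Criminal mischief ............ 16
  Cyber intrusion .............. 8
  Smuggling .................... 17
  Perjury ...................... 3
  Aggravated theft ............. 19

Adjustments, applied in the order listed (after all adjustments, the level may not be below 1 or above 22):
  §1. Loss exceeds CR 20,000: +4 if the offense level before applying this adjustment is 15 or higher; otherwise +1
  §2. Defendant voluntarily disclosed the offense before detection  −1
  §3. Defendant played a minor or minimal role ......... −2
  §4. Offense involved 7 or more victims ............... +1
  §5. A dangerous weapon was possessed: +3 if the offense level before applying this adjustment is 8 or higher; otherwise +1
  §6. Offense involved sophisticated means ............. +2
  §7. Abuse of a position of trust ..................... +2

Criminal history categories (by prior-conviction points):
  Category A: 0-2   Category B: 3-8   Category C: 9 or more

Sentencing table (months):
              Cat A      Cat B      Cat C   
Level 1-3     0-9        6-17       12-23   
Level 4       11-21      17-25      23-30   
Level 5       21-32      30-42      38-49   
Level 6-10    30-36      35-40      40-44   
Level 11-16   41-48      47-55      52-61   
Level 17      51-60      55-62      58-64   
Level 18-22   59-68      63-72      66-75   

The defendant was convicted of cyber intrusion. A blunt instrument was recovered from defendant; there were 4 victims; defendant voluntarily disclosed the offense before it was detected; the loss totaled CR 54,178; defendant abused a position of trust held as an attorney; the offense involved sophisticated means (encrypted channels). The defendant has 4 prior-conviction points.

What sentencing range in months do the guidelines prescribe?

Base offense level for cyber intrusion: 8.
§1 applies (level before this adjustment is 8 < 15, so +1): 8 + 1 = 9.
§2 applies: 9 − 1 = 8.
§3 does not apply.
§4 does not apply.
§5 applies (level before this adjustment is 8 ≥ 8, so +3): 8 + 3 = 11.
§6 applies: 11 + 2 = 13.
§7 applies: 13 + 2 = 15.
Final offense level: 15.
Criminal history: 4 prior points → Category B (3-8).
Level 15 falls in the 11-16 band.
Grid: Level 11-16 × Category B = 47-55 months.

47-55 months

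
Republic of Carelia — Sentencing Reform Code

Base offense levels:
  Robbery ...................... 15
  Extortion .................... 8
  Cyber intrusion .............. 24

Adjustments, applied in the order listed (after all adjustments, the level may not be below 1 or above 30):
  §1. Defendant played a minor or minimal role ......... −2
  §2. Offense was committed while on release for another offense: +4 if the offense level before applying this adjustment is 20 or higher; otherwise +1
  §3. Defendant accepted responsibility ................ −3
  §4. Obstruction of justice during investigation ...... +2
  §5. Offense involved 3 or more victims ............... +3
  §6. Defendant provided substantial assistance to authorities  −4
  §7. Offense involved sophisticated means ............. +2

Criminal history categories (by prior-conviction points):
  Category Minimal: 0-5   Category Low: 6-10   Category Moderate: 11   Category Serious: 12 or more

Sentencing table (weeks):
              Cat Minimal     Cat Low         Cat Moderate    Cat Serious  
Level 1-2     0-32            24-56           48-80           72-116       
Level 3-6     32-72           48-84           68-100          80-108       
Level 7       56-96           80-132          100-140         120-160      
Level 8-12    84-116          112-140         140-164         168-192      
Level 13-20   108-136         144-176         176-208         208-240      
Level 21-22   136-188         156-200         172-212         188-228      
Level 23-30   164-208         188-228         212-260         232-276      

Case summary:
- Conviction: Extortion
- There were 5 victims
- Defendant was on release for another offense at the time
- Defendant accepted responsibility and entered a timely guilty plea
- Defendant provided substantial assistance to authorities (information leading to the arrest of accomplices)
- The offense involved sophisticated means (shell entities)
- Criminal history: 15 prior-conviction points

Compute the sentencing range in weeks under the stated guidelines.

Base offense level for extortion: 8.
§2 applies (level before this adjustment is 8 < 20, so +1): 8 + 1 = 9.
§3 applies: 9 − 3 = 6.
§4 does not apply.
§5 applies: 6 + 3 = 9.
§6 applies: 9 − 4 = 5.
§7 applies: 5 + 2 = 7.
Final offense level: 7.
Criminal history: 15 prior points → Category Serious (12+).
Level 7 falls in the 7 band.
Grid: Level 7 × Category Serious = 120-160 weeks.

120-160 weeks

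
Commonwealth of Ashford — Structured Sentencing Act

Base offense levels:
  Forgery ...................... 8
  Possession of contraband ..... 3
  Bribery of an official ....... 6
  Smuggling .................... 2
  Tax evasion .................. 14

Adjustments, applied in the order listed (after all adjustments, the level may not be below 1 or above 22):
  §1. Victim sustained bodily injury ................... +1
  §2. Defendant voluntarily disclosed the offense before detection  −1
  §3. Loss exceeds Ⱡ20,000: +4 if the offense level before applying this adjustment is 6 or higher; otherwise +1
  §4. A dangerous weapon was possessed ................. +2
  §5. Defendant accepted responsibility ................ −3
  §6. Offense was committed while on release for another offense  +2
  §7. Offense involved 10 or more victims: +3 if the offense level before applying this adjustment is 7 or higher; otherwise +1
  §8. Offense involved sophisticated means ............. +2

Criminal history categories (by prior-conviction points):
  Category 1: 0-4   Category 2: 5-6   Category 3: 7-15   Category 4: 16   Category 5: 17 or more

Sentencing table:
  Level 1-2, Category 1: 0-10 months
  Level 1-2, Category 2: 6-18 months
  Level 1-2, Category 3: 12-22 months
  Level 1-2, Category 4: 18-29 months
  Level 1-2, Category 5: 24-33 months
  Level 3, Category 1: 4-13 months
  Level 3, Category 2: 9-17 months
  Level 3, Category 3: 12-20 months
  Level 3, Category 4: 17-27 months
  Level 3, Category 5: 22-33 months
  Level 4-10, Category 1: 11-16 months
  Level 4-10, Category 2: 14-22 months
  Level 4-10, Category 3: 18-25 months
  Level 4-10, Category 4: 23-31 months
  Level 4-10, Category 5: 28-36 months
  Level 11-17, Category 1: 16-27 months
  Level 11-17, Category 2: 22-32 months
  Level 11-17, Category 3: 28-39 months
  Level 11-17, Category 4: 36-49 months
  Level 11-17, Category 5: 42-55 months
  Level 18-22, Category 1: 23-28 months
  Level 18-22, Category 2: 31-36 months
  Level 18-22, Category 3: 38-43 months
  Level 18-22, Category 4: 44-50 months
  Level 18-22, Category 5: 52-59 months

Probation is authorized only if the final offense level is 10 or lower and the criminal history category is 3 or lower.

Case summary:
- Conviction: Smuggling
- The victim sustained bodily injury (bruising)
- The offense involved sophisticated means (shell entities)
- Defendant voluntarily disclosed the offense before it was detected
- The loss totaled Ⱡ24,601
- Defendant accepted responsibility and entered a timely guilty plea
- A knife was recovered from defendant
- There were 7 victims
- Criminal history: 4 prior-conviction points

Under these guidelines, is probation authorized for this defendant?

Yes

Base offense level for smuggling: 2.
§1 applies: 2 + 1 = 3.
§2 applies: 3 − 1 = 2.
§3 applies (level before this adjustment is 2 < 6, so +1): 2 + 1 = 3.
§4 applies: 3 + 2 = 5.
§5 applies: 5 − 3 = 2.
§6 does not apply.
§8 applies: 2 + 2 = 4.
Final offense level: 4.
Criminal history: 4 prior points → Category 1 (0-4).
Level 4 falls in the 4-10 band.
Grid: Level 4-10 × Category 1 = 11-16 months.
Probation check: level 4 ≤ 10 and category 1 ≤ 3 → eligible.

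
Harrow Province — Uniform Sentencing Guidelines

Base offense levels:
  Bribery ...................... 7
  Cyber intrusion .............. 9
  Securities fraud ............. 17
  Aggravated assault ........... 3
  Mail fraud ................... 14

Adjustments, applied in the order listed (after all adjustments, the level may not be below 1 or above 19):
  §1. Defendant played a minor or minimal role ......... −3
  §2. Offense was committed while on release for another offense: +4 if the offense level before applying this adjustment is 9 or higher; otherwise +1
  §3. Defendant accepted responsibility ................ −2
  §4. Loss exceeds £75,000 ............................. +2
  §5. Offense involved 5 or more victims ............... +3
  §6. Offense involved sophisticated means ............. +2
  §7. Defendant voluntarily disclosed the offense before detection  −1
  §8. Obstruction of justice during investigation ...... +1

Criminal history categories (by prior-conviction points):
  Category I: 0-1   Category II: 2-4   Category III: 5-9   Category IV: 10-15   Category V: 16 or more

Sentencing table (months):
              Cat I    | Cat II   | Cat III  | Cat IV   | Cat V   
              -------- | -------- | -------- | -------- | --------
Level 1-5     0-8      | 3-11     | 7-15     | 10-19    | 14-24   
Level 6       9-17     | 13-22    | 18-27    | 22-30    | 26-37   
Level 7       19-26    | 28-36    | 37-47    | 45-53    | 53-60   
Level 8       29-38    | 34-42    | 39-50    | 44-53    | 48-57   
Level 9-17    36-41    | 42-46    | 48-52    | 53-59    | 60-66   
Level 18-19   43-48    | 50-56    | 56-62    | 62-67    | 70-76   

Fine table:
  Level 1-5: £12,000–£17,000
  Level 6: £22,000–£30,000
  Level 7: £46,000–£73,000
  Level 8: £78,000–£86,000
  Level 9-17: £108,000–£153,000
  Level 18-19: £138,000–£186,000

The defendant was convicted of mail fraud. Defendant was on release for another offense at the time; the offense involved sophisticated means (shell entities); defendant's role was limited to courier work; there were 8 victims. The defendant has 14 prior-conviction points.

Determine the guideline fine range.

£138,000–£186,000

Base offense level for mail fraud: 14.
§1 applies: 14 − 3 = 11.
§2 applies (level before this adjustment is 11 ≥ 9, so +4): 11 + 4 = 15.
§3 does not apply.
§4 does not apply.
§5 applies: 15 + 3 = 18.
§6 applies: 18 + 2 = 20.
§8 does not apply.
Level 20 exceeds the maximum of 19; capped at 19.
Final offense level: 19.
Level 19 falls in the 18-19 band.
Fine table: Level 18-19 → £138,000–£186,000.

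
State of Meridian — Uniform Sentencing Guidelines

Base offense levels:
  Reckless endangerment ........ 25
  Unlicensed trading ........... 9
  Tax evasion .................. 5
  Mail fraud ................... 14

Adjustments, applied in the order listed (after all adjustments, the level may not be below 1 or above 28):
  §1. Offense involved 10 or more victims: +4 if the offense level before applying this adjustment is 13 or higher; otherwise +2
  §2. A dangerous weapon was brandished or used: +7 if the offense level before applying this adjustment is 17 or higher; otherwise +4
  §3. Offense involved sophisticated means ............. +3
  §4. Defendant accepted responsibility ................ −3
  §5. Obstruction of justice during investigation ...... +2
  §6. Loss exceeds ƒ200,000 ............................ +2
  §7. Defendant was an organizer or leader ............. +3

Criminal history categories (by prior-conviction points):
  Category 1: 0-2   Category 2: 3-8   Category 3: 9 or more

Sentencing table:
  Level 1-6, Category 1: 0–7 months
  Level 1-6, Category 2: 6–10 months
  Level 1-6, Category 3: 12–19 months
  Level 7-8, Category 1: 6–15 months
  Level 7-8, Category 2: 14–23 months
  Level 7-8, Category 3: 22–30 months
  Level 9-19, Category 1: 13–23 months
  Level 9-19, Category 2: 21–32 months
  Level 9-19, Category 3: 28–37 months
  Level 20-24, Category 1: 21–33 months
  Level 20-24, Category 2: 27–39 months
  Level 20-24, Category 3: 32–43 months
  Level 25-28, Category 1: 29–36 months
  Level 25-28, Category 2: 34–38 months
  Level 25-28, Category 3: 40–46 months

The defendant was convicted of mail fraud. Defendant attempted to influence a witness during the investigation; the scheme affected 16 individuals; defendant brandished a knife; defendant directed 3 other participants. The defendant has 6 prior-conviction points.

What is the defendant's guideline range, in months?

Base offense level for mail fraud: 14.
§1 applies (level before this adjustment is 14 ≥ 13, so +4): 14 + 4 = 18.
§2 applies (level before this adjustment is 18 ≥ 17, so +7): 18 + 7 = 25.
§4 does not apply.
§5 applies: 25 + 2 = 27.
§6 does not apply.
§7 applies: 27 + 3 = 30.
Level 30 exceeds the maximum of 28; capped at 28.
Final offense level: 28.
Criminal history: 6 prior points → Category 2 (3-8).
Level 28 falls in the 25-28 band.
Grid: Level 25-28 × Category 2 = 34-38 months.

34-38 months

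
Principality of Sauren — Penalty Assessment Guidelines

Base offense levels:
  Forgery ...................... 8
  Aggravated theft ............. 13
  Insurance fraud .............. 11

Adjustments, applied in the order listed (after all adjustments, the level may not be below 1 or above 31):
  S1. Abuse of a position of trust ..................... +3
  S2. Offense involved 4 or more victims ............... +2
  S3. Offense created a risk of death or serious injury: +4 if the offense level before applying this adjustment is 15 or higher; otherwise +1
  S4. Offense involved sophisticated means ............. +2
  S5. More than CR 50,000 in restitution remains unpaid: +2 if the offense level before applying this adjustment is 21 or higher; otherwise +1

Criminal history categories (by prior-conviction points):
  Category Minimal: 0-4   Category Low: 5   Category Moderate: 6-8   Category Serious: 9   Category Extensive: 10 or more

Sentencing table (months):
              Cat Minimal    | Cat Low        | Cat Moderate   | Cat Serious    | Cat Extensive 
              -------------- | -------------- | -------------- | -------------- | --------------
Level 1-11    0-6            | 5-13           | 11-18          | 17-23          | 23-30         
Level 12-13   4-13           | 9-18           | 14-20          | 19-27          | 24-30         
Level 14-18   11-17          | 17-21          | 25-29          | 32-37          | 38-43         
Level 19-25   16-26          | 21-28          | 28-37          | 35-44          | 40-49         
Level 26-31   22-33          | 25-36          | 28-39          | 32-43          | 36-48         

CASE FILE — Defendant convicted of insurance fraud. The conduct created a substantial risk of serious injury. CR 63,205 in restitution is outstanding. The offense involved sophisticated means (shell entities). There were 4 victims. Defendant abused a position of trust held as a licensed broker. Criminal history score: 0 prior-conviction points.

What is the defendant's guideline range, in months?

16-26 months

Base offense level for insurance fraud: 11.
S1 applies: 11 + 3 = 14.
S2 applies: 14 + 2 = 16.
S3 applies (level before this adjustment is 16 ≥ 15, so +4): 16 + 4 = 20.
S4 applies: 20 + 2 = 22.
S5 applies (level before this adjustment is 22 ≥ 21, so +2): 22 + 2 = 24.
Final offense level: 24.
Criminal history: 0 prior points → Category Minimal (0-4).
Level 24 falls in the 19-25 band.
Grid: Level 19-25 × Category Minimal = 16-26 months.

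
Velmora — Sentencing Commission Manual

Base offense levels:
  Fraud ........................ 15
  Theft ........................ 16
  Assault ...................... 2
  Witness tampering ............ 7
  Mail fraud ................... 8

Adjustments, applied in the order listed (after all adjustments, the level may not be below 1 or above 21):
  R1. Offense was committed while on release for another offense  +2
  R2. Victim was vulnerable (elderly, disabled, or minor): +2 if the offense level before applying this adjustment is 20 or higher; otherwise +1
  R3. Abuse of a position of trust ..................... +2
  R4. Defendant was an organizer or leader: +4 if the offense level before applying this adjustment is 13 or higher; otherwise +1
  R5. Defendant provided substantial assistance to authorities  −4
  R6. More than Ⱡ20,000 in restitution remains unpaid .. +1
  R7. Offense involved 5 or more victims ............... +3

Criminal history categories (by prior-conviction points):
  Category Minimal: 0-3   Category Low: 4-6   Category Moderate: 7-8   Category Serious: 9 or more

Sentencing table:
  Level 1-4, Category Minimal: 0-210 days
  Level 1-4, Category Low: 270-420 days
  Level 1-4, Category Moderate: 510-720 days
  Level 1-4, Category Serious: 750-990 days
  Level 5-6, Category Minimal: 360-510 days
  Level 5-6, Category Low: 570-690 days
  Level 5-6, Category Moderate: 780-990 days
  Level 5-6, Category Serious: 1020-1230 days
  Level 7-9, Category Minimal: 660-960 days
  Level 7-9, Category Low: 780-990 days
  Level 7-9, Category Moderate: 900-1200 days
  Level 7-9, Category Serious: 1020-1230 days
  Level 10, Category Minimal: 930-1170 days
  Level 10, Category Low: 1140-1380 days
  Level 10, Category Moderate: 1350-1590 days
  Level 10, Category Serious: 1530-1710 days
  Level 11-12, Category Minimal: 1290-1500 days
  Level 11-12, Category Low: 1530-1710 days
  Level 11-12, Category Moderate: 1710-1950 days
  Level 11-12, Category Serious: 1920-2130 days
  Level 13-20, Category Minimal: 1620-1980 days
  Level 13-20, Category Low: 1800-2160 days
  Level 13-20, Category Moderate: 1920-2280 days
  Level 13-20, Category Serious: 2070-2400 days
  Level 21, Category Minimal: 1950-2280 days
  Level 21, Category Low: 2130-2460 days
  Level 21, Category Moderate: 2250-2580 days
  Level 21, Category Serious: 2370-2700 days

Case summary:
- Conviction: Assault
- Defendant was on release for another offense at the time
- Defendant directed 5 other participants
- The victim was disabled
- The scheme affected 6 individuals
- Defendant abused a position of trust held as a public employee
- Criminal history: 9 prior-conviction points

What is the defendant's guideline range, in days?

1920-2130 days

Base offense level for assault: 2.
R1 applies: 2 + 2 = 4.
R2 applies (level before this adjustment is 4 < 20, so +1): 4 + 1 = 5.
R3 applies: 5 + 2 = 7.
R4 applies (level before this adjustment is 7 < 13, so +1): 7 + 1 = 8.
R6 does not apply.
R7 applies: 8 + 3 = 11.
Final offense level: 11.
Criminal history: 9 prior points → Category Serious (9+).
Level 11 falls in the 11-12 band.
Grid: Level 11-12 × Category Serious = 1920-2130 days.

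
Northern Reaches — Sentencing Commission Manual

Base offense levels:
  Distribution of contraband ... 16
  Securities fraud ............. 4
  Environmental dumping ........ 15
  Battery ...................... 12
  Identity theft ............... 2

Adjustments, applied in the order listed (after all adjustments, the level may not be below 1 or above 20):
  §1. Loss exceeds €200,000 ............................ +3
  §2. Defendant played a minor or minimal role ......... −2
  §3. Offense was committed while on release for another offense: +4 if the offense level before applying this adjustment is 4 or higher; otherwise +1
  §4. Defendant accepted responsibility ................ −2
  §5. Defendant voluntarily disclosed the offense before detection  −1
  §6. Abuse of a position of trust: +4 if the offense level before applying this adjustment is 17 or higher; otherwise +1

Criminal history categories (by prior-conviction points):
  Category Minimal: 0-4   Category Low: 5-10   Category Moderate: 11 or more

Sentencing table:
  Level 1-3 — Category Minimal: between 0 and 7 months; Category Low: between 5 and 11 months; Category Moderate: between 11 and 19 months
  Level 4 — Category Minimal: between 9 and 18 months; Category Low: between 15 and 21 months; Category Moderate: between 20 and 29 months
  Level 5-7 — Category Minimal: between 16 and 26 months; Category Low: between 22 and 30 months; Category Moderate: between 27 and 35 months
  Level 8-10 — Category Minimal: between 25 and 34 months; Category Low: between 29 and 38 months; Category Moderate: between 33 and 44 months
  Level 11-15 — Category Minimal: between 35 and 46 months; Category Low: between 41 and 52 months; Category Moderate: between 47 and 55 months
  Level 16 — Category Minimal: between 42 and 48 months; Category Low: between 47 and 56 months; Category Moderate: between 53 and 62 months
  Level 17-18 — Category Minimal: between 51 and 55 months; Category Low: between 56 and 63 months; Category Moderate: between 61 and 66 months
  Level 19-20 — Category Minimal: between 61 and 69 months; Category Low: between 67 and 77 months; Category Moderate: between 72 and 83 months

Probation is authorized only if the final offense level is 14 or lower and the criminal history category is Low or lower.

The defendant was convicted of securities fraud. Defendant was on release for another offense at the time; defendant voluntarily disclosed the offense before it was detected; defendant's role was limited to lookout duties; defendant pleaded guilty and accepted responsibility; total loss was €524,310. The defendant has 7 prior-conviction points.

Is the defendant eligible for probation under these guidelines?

Yes

Base offense level for securities fraud: 4.
§1 applies: 4 + 3 = 7.
§2 applies: 7 − 2 = 5.
§3 applies (level before this adjustment is 5 ≥ 4, so +4): 5 + 4 = 9.
§4 applies: 9 − 2 = 7.
§5 applies: 7 − 1 = 6.
Final offense level: 6.
Criminal history: 7 prior points → Category Low (5-10).
Level 6 falls in the 5-7 band.
Grid: Level 5-7 × Category Low = 22-30 months.
Probation check: level 6 ≤ 14 and category Low ≤ Low → eligible.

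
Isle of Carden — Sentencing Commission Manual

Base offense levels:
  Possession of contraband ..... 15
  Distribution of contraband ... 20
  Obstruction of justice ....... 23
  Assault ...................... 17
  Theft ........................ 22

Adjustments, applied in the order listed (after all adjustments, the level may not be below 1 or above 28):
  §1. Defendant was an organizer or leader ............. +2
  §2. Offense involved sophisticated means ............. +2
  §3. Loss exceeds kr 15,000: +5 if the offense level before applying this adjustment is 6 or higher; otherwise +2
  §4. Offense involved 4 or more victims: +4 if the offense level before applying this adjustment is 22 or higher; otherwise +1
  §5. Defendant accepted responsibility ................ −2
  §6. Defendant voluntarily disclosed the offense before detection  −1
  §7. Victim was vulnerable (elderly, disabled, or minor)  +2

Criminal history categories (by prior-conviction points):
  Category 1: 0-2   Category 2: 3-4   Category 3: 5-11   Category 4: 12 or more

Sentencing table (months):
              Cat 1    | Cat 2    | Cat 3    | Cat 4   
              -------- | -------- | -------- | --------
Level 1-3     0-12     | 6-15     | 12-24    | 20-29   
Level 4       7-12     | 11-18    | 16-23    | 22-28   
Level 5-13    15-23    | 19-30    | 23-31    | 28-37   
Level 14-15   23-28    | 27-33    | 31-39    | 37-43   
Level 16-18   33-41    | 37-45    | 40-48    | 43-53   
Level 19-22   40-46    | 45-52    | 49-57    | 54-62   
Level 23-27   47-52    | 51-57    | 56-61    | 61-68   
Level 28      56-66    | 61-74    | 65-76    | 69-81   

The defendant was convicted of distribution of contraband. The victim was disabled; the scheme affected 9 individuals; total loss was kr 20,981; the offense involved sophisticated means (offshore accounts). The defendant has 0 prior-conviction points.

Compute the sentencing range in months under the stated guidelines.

Base offense level for distribution of contraband: 20.
§1 does not apply.
§2 applies: 20 + 2 = 22.
§3 applies (level before this adjustment is 22 ≥ 6, so +5): 22 + 5 = 27.
§4 applies (level before this adjustment is 27 ≥ 22, so +4): 27 + 4 = 31.
§5 does not apply.
§6 does not apply.
§7 applies: 31 + 2 = 33.
Level 33 exceeds the maximum of 28; capped at 28.
Final offense level: 28.
Criminal history: 0 prior points → Category 1 (0-2).
Level 28 falls in the 28 band.
Grid: Level 28 × Category 1 = 56-66 months.

56-66 months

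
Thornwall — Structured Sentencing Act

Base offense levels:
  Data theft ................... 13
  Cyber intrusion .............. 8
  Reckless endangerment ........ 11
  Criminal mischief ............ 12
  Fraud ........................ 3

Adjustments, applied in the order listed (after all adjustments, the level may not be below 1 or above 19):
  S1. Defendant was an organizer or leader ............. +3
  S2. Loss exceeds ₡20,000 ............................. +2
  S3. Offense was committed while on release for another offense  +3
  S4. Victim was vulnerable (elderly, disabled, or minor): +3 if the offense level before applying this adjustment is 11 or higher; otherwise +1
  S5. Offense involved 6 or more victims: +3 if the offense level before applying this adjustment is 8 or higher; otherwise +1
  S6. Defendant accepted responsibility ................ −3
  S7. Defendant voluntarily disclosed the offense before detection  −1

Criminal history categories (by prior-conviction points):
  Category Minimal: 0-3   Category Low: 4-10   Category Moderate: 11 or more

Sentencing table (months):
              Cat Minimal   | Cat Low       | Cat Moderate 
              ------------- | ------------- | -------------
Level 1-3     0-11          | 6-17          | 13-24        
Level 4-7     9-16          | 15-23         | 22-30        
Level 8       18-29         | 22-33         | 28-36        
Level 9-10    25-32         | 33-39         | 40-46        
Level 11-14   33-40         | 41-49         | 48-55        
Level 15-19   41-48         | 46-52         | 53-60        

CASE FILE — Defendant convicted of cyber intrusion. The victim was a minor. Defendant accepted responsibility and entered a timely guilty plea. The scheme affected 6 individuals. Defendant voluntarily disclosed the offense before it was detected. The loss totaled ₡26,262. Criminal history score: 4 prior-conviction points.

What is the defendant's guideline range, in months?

Base offense level for cyber intrusion: 8.
S1 does not apply.
S2 applies: 8 + 2 = 10.
S4 applies (level before this adjustment is 10 < 11, so +1): 10 + 1 = 11.
S5 applies (level before this adjustment is 11 ≥ 8, so +3): 11 + 3 = 14.
S6 applies: 14 − 3 = 11.
S7 applies: 11 − 1 = 10.
Final offense level: 10.
Criminal history: 4 prior points → Category Low (4-10).
Level 10 falls in the 9-10 band.
Grid: Level 9-10 × Category Low = 33-39 months.

33-39 months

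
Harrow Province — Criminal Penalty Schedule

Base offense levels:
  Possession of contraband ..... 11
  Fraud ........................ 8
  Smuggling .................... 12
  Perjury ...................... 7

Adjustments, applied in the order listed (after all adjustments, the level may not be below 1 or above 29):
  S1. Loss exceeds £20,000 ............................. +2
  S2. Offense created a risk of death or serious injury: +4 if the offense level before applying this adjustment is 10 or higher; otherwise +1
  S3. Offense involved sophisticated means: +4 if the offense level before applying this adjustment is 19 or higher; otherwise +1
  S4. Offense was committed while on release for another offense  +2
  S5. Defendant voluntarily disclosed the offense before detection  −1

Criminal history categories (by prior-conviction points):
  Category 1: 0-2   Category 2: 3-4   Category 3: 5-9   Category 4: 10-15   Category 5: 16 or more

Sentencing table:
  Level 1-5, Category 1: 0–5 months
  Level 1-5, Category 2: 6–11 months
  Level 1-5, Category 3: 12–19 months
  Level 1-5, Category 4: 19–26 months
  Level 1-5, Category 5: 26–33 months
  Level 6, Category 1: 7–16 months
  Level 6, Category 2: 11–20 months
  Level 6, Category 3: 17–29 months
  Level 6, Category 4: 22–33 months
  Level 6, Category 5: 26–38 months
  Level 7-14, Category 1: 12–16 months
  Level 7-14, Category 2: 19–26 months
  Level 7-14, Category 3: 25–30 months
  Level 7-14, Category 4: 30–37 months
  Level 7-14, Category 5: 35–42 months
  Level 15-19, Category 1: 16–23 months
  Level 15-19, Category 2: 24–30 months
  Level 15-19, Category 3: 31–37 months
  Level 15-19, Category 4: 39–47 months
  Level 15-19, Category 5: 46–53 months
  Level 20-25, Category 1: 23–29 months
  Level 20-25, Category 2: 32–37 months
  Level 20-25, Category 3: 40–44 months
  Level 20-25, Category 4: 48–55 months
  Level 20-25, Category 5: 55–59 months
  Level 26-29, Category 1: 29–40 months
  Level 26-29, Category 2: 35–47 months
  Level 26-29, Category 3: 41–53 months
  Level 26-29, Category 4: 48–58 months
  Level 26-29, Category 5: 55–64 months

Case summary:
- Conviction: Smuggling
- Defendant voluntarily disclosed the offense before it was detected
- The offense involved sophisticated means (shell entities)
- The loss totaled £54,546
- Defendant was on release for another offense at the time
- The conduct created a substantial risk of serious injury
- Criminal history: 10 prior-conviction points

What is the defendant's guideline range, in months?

Base offense level for smuggling: 12.
S1 applies: 12 + 2 = 14.
S2 applies (level before this adjustment is 14 ≥ 10, so +4): 14 + 4 = 18.
S3 applies (level before this adjustment is 18 < 19, so +1): 18 + 1 = 19.
S4 applies: 19 + 2 = 21.
S5 applies: 21 − 1 = 20.
Final offense level: 20.
Criminal history: 10 prior points → Category 4 (10-15).
Level 20 falls in the 20-25 band.
Grid: Level 20-25 × Category 4 = 48-55 months.

48-55 months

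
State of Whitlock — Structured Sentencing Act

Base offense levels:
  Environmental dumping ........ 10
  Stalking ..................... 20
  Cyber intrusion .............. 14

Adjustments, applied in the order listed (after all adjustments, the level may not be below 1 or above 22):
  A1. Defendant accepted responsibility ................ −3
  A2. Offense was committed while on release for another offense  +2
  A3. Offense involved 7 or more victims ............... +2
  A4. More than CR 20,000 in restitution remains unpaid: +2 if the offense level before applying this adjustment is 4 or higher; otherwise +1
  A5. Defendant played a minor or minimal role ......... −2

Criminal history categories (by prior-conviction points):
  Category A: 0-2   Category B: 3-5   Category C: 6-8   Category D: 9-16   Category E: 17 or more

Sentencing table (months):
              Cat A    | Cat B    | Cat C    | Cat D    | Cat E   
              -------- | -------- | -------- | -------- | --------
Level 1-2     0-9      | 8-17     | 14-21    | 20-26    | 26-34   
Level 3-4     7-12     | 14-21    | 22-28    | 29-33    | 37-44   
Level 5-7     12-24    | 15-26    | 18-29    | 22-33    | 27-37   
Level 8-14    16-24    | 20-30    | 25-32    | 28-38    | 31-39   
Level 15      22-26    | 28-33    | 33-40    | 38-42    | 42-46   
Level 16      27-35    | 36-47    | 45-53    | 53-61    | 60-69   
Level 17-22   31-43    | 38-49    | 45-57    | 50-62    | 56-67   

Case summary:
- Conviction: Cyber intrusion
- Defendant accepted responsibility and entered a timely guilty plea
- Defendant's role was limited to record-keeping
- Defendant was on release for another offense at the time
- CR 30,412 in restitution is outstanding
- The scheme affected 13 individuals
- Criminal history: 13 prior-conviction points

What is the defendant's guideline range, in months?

38-42 months

Base offense level for cyber intrusion: 14.
A1 applies: 14 − 3 = 11.
A2 applies: 11 + 2 = 13.
A3 applies: 13 + 2 = 15.
A4 applies (level before this adjustment is 15 ≥ 4, so +2): 15 + 2 = 17.
A5 applies: 17 − 2 = 15.
Final offense level: 15.
Criminal history: 13 prior points → Category D (9-16).
Level 15 falls in the 15 band.
Grid: Level 15 × Category D = 38-42 months.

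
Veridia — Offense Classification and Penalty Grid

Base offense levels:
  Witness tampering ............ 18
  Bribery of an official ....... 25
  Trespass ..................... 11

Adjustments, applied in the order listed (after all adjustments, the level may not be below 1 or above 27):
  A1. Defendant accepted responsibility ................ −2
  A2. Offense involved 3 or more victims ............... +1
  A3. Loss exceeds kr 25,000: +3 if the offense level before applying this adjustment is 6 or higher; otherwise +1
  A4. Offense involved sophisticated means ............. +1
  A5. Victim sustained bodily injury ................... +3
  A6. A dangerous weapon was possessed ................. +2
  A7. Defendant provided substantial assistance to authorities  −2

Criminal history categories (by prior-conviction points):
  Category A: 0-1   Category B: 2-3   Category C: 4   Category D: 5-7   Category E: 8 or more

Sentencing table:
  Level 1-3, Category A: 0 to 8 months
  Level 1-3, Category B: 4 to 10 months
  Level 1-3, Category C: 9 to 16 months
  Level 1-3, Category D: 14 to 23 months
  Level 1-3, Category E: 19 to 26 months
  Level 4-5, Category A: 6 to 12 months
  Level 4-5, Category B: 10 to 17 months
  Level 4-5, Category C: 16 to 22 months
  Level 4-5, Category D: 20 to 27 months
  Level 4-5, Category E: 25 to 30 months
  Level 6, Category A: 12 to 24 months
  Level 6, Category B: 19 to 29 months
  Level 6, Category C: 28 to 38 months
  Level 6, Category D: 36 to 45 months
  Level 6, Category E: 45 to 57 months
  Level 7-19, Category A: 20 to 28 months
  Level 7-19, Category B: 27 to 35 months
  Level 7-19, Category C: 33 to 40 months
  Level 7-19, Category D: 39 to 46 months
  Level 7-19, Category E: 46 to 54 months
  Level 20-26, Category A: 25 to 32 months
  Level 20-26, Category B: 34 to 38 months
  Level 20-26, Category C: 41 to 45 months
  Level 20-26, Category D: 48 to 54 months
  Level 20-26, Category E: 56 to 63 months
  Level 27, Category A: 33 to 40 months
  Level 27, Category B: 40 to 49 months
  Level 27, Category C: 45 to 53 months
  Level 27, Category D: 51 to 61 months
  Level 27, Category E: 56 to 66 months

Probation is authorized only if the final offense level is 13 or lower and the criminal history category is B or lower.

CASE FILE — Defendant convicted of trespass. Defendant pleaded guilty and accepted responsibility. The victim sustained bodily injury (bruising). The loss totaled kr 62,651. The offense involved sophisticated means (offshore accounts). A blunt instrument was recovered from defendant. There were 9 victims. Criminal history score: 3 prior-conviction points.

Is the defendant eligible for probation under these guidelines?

Base offense level for trespass: 11.
A1 applies: 11 − 2 = 9.
A2 applies: 9 + 1 = 10.
A3 applies (level before this adjustment is 10 ≥ 6, so +3): 10 + 3 = 13.
A4 applies: 13 + 1 = 14.
A5 applies: 14 + 3 = 17.
A6 applies: 17 + 2 = 19.
A7 does not apply.
Final offense level: 19.
Criminal history: 3 prior points → Category B (2-3).
Level 19 falls in the 7-19 band.
Grid: Level 7-19 × Category B = 27-35 months.
Probation check: level 19 > 13 and category B ≤ B → not eligible.

No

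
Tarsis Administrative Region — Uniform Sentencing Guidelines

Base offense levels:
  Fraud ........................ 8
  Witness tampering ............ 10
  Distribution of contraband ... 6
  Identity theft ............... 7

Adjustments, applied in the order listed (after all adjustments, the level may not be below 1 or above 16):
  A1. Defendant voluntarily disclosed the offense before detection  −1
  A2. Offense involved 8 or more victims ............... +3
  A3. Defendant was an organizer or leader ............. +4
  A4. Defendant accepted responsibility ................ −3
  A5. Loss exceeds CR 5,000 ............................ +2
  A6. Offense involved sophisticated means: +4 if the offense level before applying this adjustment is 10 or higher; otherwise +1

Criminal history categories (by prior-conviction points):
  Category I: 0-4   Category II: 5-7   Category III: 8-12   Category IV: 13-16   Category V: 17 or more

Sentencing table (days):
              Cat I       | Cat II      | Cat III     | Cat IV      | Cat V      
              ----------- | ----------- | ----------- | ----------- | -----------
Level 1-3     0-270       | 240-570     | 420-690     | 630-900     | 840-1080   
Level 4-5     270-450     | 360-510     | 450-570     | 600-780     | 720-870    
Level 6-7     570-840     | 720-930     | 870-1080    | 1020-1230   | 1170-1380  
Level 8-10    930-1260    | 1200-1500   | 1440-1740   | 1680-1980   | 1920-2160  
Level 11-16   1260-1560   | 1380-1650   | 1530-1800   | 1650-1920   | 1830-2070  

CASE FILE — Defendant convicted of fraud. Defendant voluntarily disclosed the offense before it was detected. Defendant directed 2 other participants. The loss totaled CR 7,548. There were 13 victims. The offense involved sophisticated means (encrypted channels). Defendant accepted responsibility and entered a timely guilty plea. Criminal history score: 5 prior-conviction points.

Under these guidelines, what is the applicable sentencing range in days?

Base offense level for fraud: 8.
A1 applies: 8 − 1 = 7.
A2 applies: 7 + 3 = 10.
A3 applies: 10 + 4 = 14.
A4 applies: 14 − 3 = 11.
A5 applies: 11 + 2 = 13.
A6 applies (level before this adjustment is 13 ≥ 10, so +4): 13 + 4 = 17.
Level 17 exceeds the maximum of 16; capped at 16.
Final offense level: 16.
Criminal history: 5 prior points → Category II (5-7).
Level 16 falls in the 11-16 band.
Grid: Level 11-16 × Category II = 1380-1650 days.

1380-1650 days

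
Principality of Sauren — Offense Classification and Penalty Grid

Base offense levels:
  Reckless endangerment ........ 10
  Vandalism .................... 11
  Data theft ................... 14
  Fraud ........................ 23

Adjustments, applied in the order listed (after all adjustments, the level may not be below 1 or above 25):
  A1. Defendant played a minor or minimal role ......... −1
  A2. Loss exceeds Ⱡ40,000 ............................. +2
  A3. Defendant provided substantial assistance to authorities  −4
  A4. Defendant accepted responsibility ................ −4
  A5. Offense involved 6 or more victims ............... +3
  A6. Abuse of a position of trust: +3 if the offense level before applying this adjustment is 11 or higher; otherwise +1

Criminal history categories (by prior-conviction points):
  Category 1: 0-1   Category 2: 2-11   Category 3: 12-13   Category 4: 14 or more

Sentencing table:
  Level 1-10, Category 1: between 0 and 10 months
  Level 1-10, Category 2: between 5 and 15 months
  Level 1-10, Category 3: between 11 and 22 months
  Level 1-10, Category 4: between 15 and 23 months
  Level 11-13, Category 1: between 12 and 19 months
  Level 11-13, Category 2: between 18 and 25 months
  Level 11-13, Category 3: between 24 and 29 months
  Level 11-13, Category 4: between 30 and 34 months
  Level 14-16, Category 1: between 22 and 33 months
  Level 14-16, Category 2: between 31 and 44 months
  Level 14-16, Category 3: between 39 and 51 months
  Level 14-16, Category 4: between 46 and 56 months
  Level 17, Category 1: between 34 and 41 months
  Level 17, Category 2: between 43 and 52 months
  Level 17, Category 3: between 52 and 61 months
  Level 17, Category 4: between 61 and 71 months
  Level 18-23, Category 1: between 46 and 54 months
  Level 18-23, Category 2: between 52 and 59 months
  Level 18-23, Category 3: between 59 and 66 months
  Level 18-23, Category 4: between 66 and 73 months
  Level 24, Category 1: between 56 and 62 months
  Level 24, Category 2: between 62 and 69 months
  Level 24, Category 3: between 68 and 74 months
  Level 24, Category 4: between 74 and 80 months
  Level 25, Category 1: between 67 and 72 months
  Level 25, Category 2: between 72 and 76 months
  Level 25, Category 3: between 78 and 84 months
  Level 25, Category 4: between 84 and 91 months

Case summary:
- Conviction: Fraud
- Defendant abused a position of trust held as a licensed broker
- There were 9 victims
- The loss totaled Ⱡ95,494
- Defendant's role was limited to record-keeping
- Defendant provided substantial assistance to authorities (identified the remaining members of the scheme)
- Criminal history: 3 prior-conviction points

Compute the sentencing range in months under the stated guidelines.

Base offense level for fraud: 23.
A1 applies: 23 − 1 = 22.
A2 applies: 22 + 2 = 24.
A3 applies: 24 − 4 = 20.
A4 does not apply.
A5 applies: 20 + 3 = 23.
A6 applies (level before this adjustment is 23 ≥ 11, so +3): 23 + 3 = 26.
Level 26 exceeds the maximum of 25; capped at 25.
Final offense level: 25.
Criminal history: 3 prior points → Category 2 (2-11).
Level 25 falls in the 25 band.
Grid: Level 25 × Category 2 = 72-76 months.

72-76 months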